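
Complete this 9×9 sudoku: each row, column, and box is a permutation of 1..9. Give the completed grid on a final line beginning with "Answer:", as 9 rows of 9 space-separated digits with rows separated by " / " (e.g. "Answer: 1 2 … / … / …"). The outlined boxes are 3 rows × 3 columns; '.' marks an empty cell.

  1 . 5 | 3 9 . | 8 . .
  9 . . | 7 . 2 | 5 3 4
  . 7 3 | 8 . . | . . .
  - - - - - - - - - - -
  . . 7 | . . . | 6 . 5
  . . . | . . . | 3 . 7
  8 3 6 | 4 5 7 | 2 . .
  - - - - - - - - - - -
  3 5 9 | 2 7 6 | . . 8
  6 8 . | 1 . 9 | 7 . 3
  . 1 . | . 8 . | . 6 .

Step 1. [r2c5∈{1,6}] in row 2, 1 fits only at r2c5, so r2c5=1.
Step 2. [r1c6∈{4}] r1c6 is down to just 4. So r1c6=4.
Step 3. [r5c3∈{1,2,4}] in col 3, 1 fits only at r5c3. So r5c3=1.
Step 4. [r3c1∈{2,4}] row 3 places 4 nowhere but r3c1 ⇒ r3c1=4.
Step 5. [r1c2∈{2,6}] r1c2 is the only open cell in box 1 admitting 2, so r1c2=2.
Step 6. [r4c6∈{1,3,8}] r4c6 is the only open cell in col 6 admitting 1. So r4c6=1.
Step 7. [r4c4∈{9}] only 9 remains possible at r4c4, so r4c4=9.
Step 8. [r4c1∈{2}] only 2 remains possible at r4c1. So r4c1=2.
Step 9. [r4c2∈{4}] nothing but 4 survives at r4c2, so r4c2=4.
Step 10. [r5c8∈{4,8,9}] in row 5, 4 fits only at r5c8 ⇒ r5c8=4.
Step 11. [r7c8∈{1}] only 1 remains possible at r7c8 ⇒ r7c8=1.
Step 12. [r6c9∈{1,9}] across row 6, 1 lands solely at r6c9. So r6c9=1.
Step 13. [r3c5∈{6}] only 6 remains possible at r3c5. So r3c5=6.
Step 14. [r3c6∈{5}] r3c6 is down to just 5, so r3c6=5.
Step 15. [r8c8∈{2,5}] r8c8 is the only open cell in row 8 admitting 5 ⇒ r8c8=5.
Step 16. [r9c9∈{2,9}] box 9 places 2 nowhere but r9c9, so r9c9=2.
Step 17. [r9c7∈{4,9}] row 9 places 9 nowhere but r9c7 ⇒ r9c7=9.
Step 18. [r8c3∈{2,4}] 2 has one home in row 8: r8c3. So r8c3=2.
Step 19. [r6c8∈{9}] r6c8 is down to just 9, so r6c8=9.
Step 20. [r3c9∈{9}] nothing but 9 survives at r3c9. So r3c9=9.
Step 21. [r5c4∈{6}] r5c4 has the single candidate 6, so r5c4=6.
Step 22. [r5c6∈{8}] r5c6 is down to just 8, so r5c6=8.
Step 23. [r9c3∈{4}] r9c3 is down to just 4. So r9c3=4.
Step 24. [r9c4∈{5}] nothing but 5 survives at r9c4, so r9c4=5.
Step 25. [r2c2∈{6}] only 6 remains possible at r2c2 ⇒ r2c2=6.
Step 26. [r5c2∈{9}] r5c2 has the single candidate 9. So r5c2=9.
Step 27. [r4c8∈{8}] r4c8 has the single candidate 8. So r4c8=8.
Step 28. [r2c3∈{8}] only 8 remains possible at r2c3 ⇒ r2c3=8.
Step 29. [r5c1∈{5}] r5c1 is down to just 5, so r5c1=5.
Step 30. [r5c5∈{2}] only 2 remains possible at r5c5. So r5c5=2.
Step 31. [r1c9∈{6}] nothing but 6 survives at r1c9 ⇒ r1c9=6.
Step 32. [r8c5∈{4}] nothing but 4 survives at r8c5. So r8c5=4.
Step 33. [r7c7∈{4}] r7c7's peers cover all but 4, so r7c7=4.
Step 34. [r1c8∈{7}] nothing but 7 survives at r1c8 ⇒ r1c8=7.
Step 35. [r4c5∈{3}] only 3 remains possible at r4c5 ⇒ r4c5=3.
Step 36. [r9c6∈{3}] r9c6's peers cover all but 3 ⇒ r9c6=3.
Step 37. [r9c1∈{7}] r9c1's peers cover all but 7, so r9c1=7.
Step 38. [r3c7∈{1}] only 1 remains possible at r3c7. So r3c7=1.
Step 39. [r3c8∈{2}] nothing but 2 survives at r3c8. So r3c8=2.

Answer: 1 2 5 3 9 4 8 7 6 / 9 6 8 7 1 2 5 3 4 / 4 7 3 8 6 5 1 2 9 / 2 4 7 9 3 1 6 8 5 / 5 9 1 6 2 8 3 4 7 / 8 3 6 4 5 7 2 9 1 / 3 5 9 2 7 6 4 1 8 / 6 8 2 1 4 9 7 5 3 / 7 1 4 5 8 3 9 6 2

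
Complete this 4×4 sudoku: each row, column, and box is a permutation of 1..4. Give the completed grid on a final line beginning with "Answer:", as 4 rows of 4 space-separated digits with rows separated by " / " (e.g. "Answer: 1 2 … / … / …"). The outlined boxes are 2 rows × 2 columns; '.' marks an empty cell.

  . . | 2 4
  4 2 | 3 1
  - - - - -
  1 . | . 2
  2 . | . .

Step 1. [r3c2∈{3,4}] r3c2 is the only open cell in row 3 admitting 3. So r3c2=3.
Step 2. [r3c3∈{4}] r3c3's peers cover all but 4. So r3c3=4.
Step 3. [r1c1∈{3}] r1c1 has the single candidate 3. So r1c1=3.
Step 4. [r4c4∈{3}] r4c4 has the single candidate 3 ⇒ r4c4=3.
Step 5. [r4c3∈{1}] only 1 remains possible at r4c3, so r4c3=1.
Step 6. [r4c2∈{4}] r4c2's peers cover all but 4 ⇒ r4c2=4.
Step 7. [r1c2∈{1}] nothing but 1 survives at r1c2, so r1c2=1.

Answer: 3 1 2 4 / 4 2 3 1 / 1 3 4 2 / 2 4 1 3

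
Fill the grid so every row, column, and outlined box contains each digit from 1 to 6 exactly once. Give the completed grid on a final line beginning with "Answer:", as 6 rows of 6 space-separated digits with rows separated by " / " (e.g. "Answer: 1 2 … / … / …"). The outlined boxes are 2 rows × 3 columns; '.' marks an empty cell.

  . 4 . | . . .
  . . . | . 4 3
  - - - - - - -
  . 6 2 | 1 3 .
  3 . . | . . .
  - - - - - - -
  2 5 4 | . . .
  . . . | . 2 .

Step 1. [r1c3∈{1,3,5,6}] row 1 places 3 nowhere but r1c3 ⇒ r1c3=3.
Step 2. [r4c2∈{1}] r4c2's peers cover all but 1 ⇒ r4c2=1.
Step 3. [r4c3∈{5}] r4c3 is down to just 5, so r4c3=5.
Step 4. [r1c5∈{1,5,6}] r1c5 is the only open cell in col 5 admitting 5, so r1c5=5.
Step 5. [r1c6∈{1,2,6}] across box 2, 1 lands solely at r1c6. So r1c6=1.
Step 6. [r5c6∈{6}] r5c6 is down to just 6, so r5c6=6.
Step 7. [r1c1∈{6}] only 6 remains possible at r1c1 ⇒ r1c1=6.
Step 8. [r6c4∈{3,4,5}] r6c4 is the only open cell in col 4 admitting 5, so r6c4=5.
Step 9. [r4c4∈{2,4,6}] 4 has one home in col 4: r4c4. So r4c4=4.
Step 10. [r2c3∈{1}] r2c3 is down to just 1, so r2c3=1.
Step 11. [r1c4∈{2}] nothing but 2 survives at r1c4 ⇒ r1c4=2.
Step 12. [r6c3∈{6}] nothing but 6 survives at r6c3, so r6c3=6.
Step 13. [r5c5∈{1}] r5c5's peers cover all but 1, so r5c5=1.
Step 14. [r6c2∈{3}] r6c2 has the single candidate 3 ⇒ r6c2=3.
Step 15. [r4c5∈{6}] only 6 remains possible at r4c5 ⇒ r4c5=6.
Step 16. [r5c4∈{3}] r5c4 has the single candidate 3 ⇒ r5c4=3.
Step 17. [r2c2∈{2}] r2c2's peers cover all but 2. So r2c2=2.
Step 18. [r6c1∈{1}] nothing but 1 survives at r6c1. So r6c1=1.
Step 19. [r3c1∈{4}] only 4 remains possible at r3c1, so r3c1=4.
Step 20. [r4c6∈{2}] r4c6 is down to just 2. So r4c6=2.
Step 21. [r2c1∈{5}] only 5 remains possible at r2c1 ⇒ r2c1=5.
Step 22. [r2c4∈{6}] nothing but 6 survives at r2c4. So r2c4=6.
Step 23. [r3c6∈{5}] r3c6's peers cover all but 5 ⇒ r3c6=5.
Step 24. [r6c6∈{4}] r6c6 is down to just 4. So r6c6=4.

Answer: 6 4 3 2 5 1 / 5 2 1 6 4 3 / 4 6 2 1 3 5 / 3 1 5 4 6 2 / 2 5 4 3 1 6 / 1 3 6 5 2 4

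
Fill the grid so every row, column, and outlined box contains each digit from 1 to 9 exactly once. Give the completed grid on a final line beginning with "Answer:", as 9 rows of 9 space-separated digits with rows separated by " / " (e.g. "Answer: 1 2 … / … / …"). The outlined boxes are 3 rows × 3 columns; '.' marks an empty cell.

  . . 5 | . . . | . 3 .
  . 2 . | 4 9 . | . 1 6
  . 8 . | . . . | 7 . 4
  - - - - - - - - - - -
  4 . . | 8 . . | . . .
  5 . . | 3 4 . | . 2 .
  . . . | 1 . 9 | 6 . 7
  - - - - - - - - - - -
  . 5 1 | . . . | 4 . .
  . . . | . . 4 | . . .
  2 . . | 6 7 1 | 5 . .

Step 1. [r4c9∈{1,3,5,9}] across col 9, 5 lands solely at r4c9 ⇒ r4c9=5.
Step 2. [r4c8∈{9}] r4c8 has the single candidate 9. So r4c8=9.
Step 3. [r9c8∈{8}] r9c8 has the single candidate 8 ⇒ r9c8=8.
Step 4. [r2c6∈{3,5,7,8}] across row 2, 5 lands solely at r2c6, so r2c6=5.
Step 5. [r3c4∈{2}] nothing but 2 survives at r3c4, so r3c4=2.
Step 6. [r6c2∈{3}] r6c2 has the single candidate 3 ⇒ r6c2=3.
Step 7. [r1c2∈{1,4,6,7,9}] 4 has one home in row 1: r1c2 ⇒ r1c2=4.
Step 8. [r9c2∈{9}] r9c2 is down to just 9, so r9c2=9.
Step 9. [r6c1∈{8}] r6c1 is down to just 8. So r6c1=8.
Step 10. [r9c9∈{3}] r9c9 has the single candidate 3 ⇒ r9c9=3.
Step 11. [r8c3∈{3,6,7,8}] in col 3, 8 fits only at r8c3, so r8c3=8.
Step 12. [r5c3∈{6,7,9}] across row 5, 9 lands solely at r5c3 ⇒ r5c3=9.
Step 13. [r3c1∈{1,3,6,9}] r3c1 is the only open cell in row 3 admitting 9 ⇒ r3c1=9.
Step 14. [r1c1∈{1,6,7}] across col 1, 1 lands solely at r1c1. So r1c1=1.
Step 15. [r3c3∈{3,6}] 6 has one home in box 1: r3c3, so r3c3=6.
Step 16. [r2c7∈{8}] r2c7 is down to just 8, so r2c7=8.
Step 17. [r5c7∈{1}] r5c7's peers cover all but 1, so r5c7=1.
Step 18. [r8c9∈{1,2,9}] across row 8, 1 lands solely at r8c9, so r8c9=1.
Step 19. [r7c4∈{9}] nothing but 9 survives at r7c4. So r7c4=9.
Step 20. [r7c9∈{2}] only 2 remains possible at r7c9 ⇒ r7c9=2.
Step 21. [r4c6∈{2,6,7}] in col 6, 2 fits only at r4c6 ⇒ r4c6=2.
Step 22. [r4c5∈{6}] nothing but 6 survives at r4c5, so r4c5=6.
Step 23. [r4c3∈{7}] r4c3 has the single candidate 7 ⇒ r4c3=7.
Step 24. [r8c2∈{6,7}] r8c2 is the only open cell in col 2 admitting 7. So r8c2=7.
Step 25. [r8c8∈{6}] r8c8 has the single candidate 6, so r8c8=6.
Step 26. [r8c1∈{3}] only 3 remains possible at r8c1. So r8c1=3.
Step 27. [r1c6∈{6,7,8}] across row 1, 6 lands solely at r1c6, so r1c6=6.
Step 28. [r3c6∈{3}] r3c6 is down to just 3 ⇒ r3c6=3.
Step 29. [r8c5∈{2,5}] r8c5 is the only open cell in row 8 admitting 2. So r8c5=2.
Step 30. [r7c6∈{8}] nothing but 8 survives at r7c6. So r7c6=8.
Step 31. [r1c7∈{2,9}] row 1 places 2 nowhere but r1c7, so r1c7=2.
Step 32. [r6c3∈{2}] r6c3 has the single candidate 2 ⇒ r6c3=2.
Step 33. [r1c9∈{9}] r1c9's peers cover all but 9, so r1c9=9.
Step 34. [r7c5∈{3}] only 3 remains possible at r7c5 ⇒ r7c5=3.
Step 35. [r5c2∈{6}] nothing but 6 survives at r5c2 ⇒ r5c2=6.
Step 36. [r1c5∈{8}] r1c5's peers cover all but 8. So r1c5=8.
Step 37. [r9c3∈{4}] nothing but 4 survives at r9c3, so r9c3=4.
Step 38. [r2c1∈{7}] r2c1 is down to just 7, so r2c1=7.
Step 39. [r4c7∈{3}] only 3 remains possible at r4c7, so r4c7=3.
Step 40. [r2c3∈{3}] nothing but 3 survives at r2c3, so r2c3=3.
Step 41. [r6c8∈{4}] r6c8 is down to just 4 ⇒ r6c8=4.
Step 42. [r7c8∈{7}] only 7 remains possible at r7c8, so r7c8=7.
Step 43. [r6c5∈{5}] only 5 remains possible at r6c5 ⇒ r6c5=5.
Step 44. [r3c5∈{1}] nothing but 1 survives at r3c5, so r3c5=1.
Step 45. [r7c1∈{6}] r7c1 has the single candidate 6 ⇒ r7c1=6.
Step 46. [r5c9∈{8}] r5c9 is down to just 8 ⇒ r5c9=8.
Step 47. [r4c2∈{1}] r4c2 is down to just 1. So r4c2=1.
Step 48. [r8c7∈{9}] r8c7's peers cover all but 9, so r8c7=9.
Step 49. [r1c4∈{7}] nothing but 7 survives at r1c4 ⇒ r1c4=7.
Step 50. [r8c4∈{5}] r8c4 has the single candidate 5. So r8c4=5.
Step 51. [r3c8∈{5}] r3c8 is down to just 5. So r3c8=5.
Step 52. [r5c6∈{7}] only 7 remains possible at r5c6, so r5c6=7.

Answer: 1 4 5 7 8 6 2 3 9 / 7 2 3 4 9 5 8 1 6 / 9 8 6 2 1 3 7 5 4 / 4 1 7 8 6 2 3 9 5 / 5 6 9 3 4 7 1 2 8 / 8 3 2 1 5 9 6 4 7 / 6 5 1 9 3 8 4 7 2 / 3 7 8 5 2 4 9 6 1 / 2 9 4 6 7 1 5 8 3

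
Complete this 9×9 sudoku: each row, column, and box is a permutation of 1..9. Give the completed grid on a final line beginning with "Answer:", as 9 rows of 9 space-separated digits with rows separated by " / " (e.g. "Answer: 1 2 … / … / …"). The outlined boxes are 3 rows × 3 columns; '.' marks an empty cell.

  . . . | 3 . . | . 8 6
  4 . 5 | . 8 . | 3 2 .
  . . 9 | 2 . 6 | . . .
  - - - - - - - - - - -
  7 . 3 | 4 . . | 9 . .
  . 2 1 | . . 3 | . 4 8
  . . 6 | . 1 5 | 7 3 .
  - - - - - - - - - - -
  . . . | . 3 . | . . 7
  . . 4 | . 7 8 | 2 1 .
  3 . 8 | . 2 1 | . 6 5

Step 1. [r9c4∈{9}] nothing but 9 survives at r9c4, so r9c4=9.
Step 2. [r1c3∈{2,7}] r1c3 is the only open cell in col 3 admitting 7 ⇒ r1c3=7.
Step 3. [r1c2∈{1}] r1c2 has the single candidate 1 ⇒ r1c2=1.
Step 4. [r3c7∈{1,4,5}] 1 has one home in col 7: r3c7, so r3c7=1.
Step 5. [r7c1∈{1,2,5,6,9}] r7c1 is the only open cell in row 7 admitting 1 ⇒ r7c1=1.
Step 6. [r8c1∈{5,6,9}] col 1 places 6 nowhere but r8c1 ⇒ r8c1=6.
Step 7. [r4c2∈{5,8}] row 4 places 8 nowhere but r4c2 ⇒ r4c2=8.
Step 8. [r5c5∈{6,9}] in box 5, 9 fits only at r5c5. So r5c5=9.
Step 9. [r5c7∈{5,6}] in col 7, 6 fits only at r5c7. So r5c7=6.
Step 10. [r1c7∈{4,5}] across col 7, 5 lands solely at r1c7, so r1c7=5.
Step 11. [r1c5∈{4}] r1c5 has the single candidate 4. So r1c5=4.
Step 12. [r2c6∈{7,9}] across col 6, 7 lands solely at r2c6 ⇒ r2c6=7.
Step 13. [r8c4∈{5}] r8c4's peers cover all but 5. So r8c4=5.
Step 14. [r8c2∈{9}] r8c2 has the single candidate 9, so r8c2=9.
Step 15. [r7c6∈{4}] nothing but 4 survives at r7c6. So r7c6=4.
Step 16. [r6c9∈{2}] r6c9 has the single candidate 2. So r6c9=2.
Step 17. [r1c1∈{2}] nothing but 2 survives at r1c1 ⇒ r1c1=2.
Step 18. [r6c2∈{4}] only 4 remains possible at r6c2. So r6c2=4.
Step 19. [r6c1∈{9}] only 9 remains possible at r6c1, so r6c1=9.
Step 20. [r4c9∈{1}] nothing but 1 survives at r4c9. So r4c9=1.
Step 21. [r3c9∈{4}] r3c9's peers cover all but 4. So r3c9=4.
Step 22. [r3c1∈{8}] r3c1 is down to just 8 ⇒ r3c1=8.
Step 23. [r5c4∈{7}] r5c4's peers cover all but 7, so r5c4=7.
Step 24. [r9c2∈{7}] r9c2 is down to just 7, so r9c2=7.
Step 25. [r2c9∈{9}] nothing but 9 survives at r2c9 ⇒ r2c9=9.
Step 26. [r4c8∈{5}] nothing but 5 survives at r4c8, so r4c8=5.
Step 27. [r7c4∈{6}] r7c4 is down to just 6. So r7c4=6.
Step 28. [r7c2∈{5}] r7c2 has the single candidate 5, so r7c2=5.
Step 29. [r7c7∈{8}] r7c7's peers cover all but 8. So r7c7=8.
Step 30. [r3c5∈{5}] r3c5's peers cover all but 5, so r3c5=5.
Step 31. [r9c7∈{4}] r9c7 is down to just 4 ⇒ r9c7=4.
Step 32. [r3c2∈{3}] nothing but 3 survives at r3c2, so r3c2=3.
Step 33. [r3c8∈{7}] nothing but 7 survives at r3c8 ⇒ r3c8=7.
Step 34. [r2c4∈{1}] r2c4 has the single candidate 1 ⇒ r2c4=1.
Step 35. [r8c9∈{3}] r8c9 is down to just 3 ⇒ r8c9=3.
Step 36. [r7c8∈{9}] r7c8's peers cover all but 9 ⇒ r7c8=9.
Step 37. [r7c3∈{2}] r7c3 has the single candidate 2, so r7c3=2.
Step 38. [r6c4∈{8}] only 8 remains possible at r6c4 ⇒ r6c4=8.
Step 39. [r1c6∈{9}] r1c6 is down to just 9. So r1c6=9.
Step 40. [r4c6∈{2}] r4c6's peers cover all but 2, so r4c6=2.
Step 41. [r5c1∈{5}] nothing but 5 survives at r5c1. So r5c1=5.
Step 42. [r4c5∈{6}] nothing but 6 survives at r4c5 ⇒ r4c5=6.
Step 43. [r2c2∈{6}] nothing but 6 survives at r2c2. So r2c2=6.

Answer: 2 1 7 3 4 9 5 8 6 / 4 6 5 1 8 7 3 2 9 / 8 3 9 2 5 6 1 7 4 / 7 8 3 4 6 2 9 5 1 / 5 2 1 7 9 3 6 4 8 / 9 4 6 8 1 5 7 3 2 / 1 5 2 6 3 4 8 9 7 / 6 9 4 5 7 8 2 1 3 / 3 7 8 9 2 1 4 6 5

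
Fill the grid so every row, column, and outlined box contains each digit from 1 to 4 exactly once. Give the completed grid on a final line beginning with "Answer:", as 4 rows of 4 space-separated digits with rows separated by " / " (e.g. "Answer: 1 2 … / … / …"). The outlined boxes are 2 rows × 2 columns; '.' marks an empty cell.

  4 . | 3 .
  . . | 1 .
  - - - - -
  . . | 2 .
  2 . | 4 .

Step 1. [r3c1∈{1,3}] across col 1, 1 lands solely at r3c1, so r3c1=1.
Step 2. [r4c2∈{3}] r4c2 is down to just 3, so r4c2=3.
Step 3. [r1c4∈{2}] r1c4 has the single candidate 2 ⇒ r1c4=2.
Step 4. [r2c1∈{3}] r2c1 is down to just 3. So r2c1=3.
Step 5. [r3c4∈{3}] r3c4's peers cover all but 3 ⇒ r3c4=3.
Step 6. [r2c4∈{4}] r2c4 is down to just 4 ⇒ r2c4=4.
Step 7. [r3c2∈{4}] only 4 remains possible at r3c2, so r3c2=4.
Step 8. [r1c2∈{1}] r1c2 is down to just 1 ⇒ r1c2=1.
Step 9. [r4c4∈{1}] only 1 remains possible at r4c4, so r4c4=1.
Step 10. [r2c2∈{2}] only 2 remains possible at r2c2 ⇒ r2c2=2.

Answer: 4 1 3 2 / 3 2 1 4 / 1 4 2 3 / 2 3 4 1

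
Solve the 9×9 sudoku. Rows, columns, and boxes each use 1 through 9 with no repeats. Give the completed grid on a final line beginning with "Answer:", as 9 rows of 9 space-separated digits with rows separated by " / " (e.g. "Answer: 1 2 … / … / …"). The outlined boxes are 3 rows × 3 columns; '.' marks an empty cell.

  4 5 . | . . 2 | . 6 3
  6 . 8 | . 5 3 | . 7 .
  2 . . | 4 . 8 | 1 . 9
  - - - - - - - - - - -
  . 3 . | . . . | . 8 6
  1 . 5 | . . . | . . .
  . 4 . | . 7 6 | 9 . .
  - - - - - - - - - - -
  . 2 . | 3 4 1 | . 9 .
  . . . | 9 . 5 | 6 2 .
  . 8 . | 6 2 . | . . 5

Step 1. [r4c7∈{2,4,5,7}] 5 has one home in col 7: r4c7. So r4c7=5.
Step 2. [r2c4∈{1}] only 1 remains possible at r2c4, so r2c4=1.
Step 3. [r1c3∈{1,7,9}] across row 1, 1 lands solely at r1c3. So r1c3=1.
Step 4. [r6c8∈{1,3}] r6c8 is the only open cell in row 6 admitting 3, so r6c8=3.
Step 5. [r9c7∈{3,4,7}] across col 7, 3 lands solely at r9c7 ⇒ r9c7=3.
Step 6. [r5c8∈{4}] r5c8's peers cover all but 4. So r5c8=4.
Step 7. [r8c9∈{1,4,7,8}] in box 9, 4 fits only at r8c9 ⇒ r8c9=4.
Step 8. [r5c6∈{9}] r5c6 is down to just 9. So r5c6=9.
Step 9. [r6c3∈{2}] r6c3 is down to just 2. So r6c3=2.
Step 10. [r3c2∈{7}] only 7 remains possible at r3c2. So r3c2=7.
Step 11. [r9c6∈{7}] r9c6 is down to just 7. So r9c6=7.
Step 12. [r8c1∈{3,7}] in col 1, 3 fits only at r8c1 ⇒ r8c1=3.
Step 13. [r8c3∈{7}] only 7 remains possible at r8c3 ⇒ r8c3=7.
Step 14. [r7c9∈{7,8}] in col 9, 8 fits only at r7c9. So r7c9=8.
Step 15. [r5c9∈{2,7}] col 9 places 7 nowhere but r5c9, so r5c9=7.
Step 16. [r5c7∈{2}] nothing but 2 survives at r5c7. So r5c7=2.
Step 17. [r5c4∈{8}] only 8 remains possible at r5c4, so r5c4=8.
Step 18. [r9c1∈{9}] only 9 remains possible at r9c1, so r9c1=9.
Step 19. [r7c1∈{5}] r7c1's peers cover all but 5, so r7c1=5.
Step 20. [r4c5∈{1}] nothing but 1 survives at r4c5. So r4c5=1.
Step 21. [r5c2∈{6}] r5c2 is down to just 6, so r5c2=6.
Step 22. [r7c7∈{7}] nothing but 7 survives at r7c7 ⇒ r7c7=7.
Step 23. [r6c9∈{1}] r6c9 is down to just 1, so r6c9=1.
Step 24. [r3c3∈{3}] nothing but 3 survives at r3c3. So r3c3=3.
Step 25. [r2c2∈{9}] only 9 remains possible at r2c2. So r2c2=9.
Step 26. [r8c2∈{1}] only 1 remains possible at r8c2, so r8c2=1.
Step 27. [r4c6∈{4}] r4c6 is down to just 4. So r4c6=4.
Step 28. [r3c5∈{6}] r3c5 is down to just 6, so r3c5=6.
Step 29. [r1c5∈{9}] nothing but 9 survives at r1c5 ⇒ r1c5=9.
Step 30. [r9c3∈{4}] nothing but 4 survives at r9c3 ⇒ r9c3=4.
Step 31. [r4c1∈{7}] r4c1 is down to just 7 ⇒ r4c1=7.
Step 32. [r7c3∈{6}] nothing but 6 survives at r7c3. So r7c3=6.
Step 33. [r3c8∈{5}] only 5 remains possible at r3c8, so r3c8=5.
Step 34. [r1c7∈{8}] r1c7 has the single candidate 8 ⇒ r1c7=8.
Step 35. [r2c7∈{4}] only 4 remains possible at r2c7 ⇒ r2c7=4.
Step 36. [r4c3∈{9}] r4c3 has the single candidate 9 ⇒ r4c3=9.
Step 37. [r2c9∈{2}] only 2 remains possible at r2c9, so r2c9=2.
Step 38. [r4c4∈{2}] r4c4 has the single candidate 2 ⇒ r4c4=2.
Step 39. [r1c4∈{7}] only 7 remains possible at r1c4, so r1c4=7.
Step 40. [r6c4∈{5}] r6c4 has the single candidate 5. So r6c4=5.
Step 41. [r9c8∈{1}] r9c8's peers cover all but 1, so r9c8=1.
Step 42. [r8c5∈{8}] r8c5's peers cover all but 8 ⇒ r8c5=8.
Step 43. [r6c1∈{8}] r6c1 is down to just 8, so r6c1=8.
Step 44. [r5c5∈{3}] r5c5 is down to just 3 ⇒ r5c5=3.

Answer: 4 5 1 7 9 2 8 6 3 / 6 9 8 1 5 3 4 7 2 / 2 7 3 4 6 8 1 5 9 / 7 3 9 2 1 4 5 8 6 / 1 6 5 8 3 9 2 4 7 / 8 4 2 5 7 6 9 3 1 / 5 2 6 3 4 1 7 9 8 / 3 1 7 9 8 5 6 2 4 / 9 8 4 6 2 7 3 1 5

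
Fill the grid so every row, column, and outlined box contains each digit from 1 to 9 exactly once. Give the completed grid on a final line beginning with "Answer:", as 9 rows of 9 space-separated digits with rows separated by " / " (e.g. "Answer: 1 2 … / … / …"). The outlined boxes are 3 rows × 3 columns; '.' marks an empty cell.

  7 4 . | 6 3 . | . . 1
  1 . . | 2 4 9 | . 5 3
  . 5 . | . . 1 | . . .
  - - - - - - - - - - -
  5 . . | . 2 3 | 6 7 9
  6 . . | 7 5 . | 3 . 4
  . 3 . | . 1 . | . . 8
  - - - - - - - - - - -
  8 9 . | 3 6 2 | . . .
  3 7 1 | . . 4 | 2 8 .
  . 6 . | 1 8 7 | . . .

Step 1. [r5c3∈{2,8,9}] in row 5, 9 fits only at r5c3. So r5c3=9.
Step 2. [r2c2∈{8}] nothing but 8 survives at r2c2, so r2c2=8.
Step 3. [r3c9∈{2,6,7}] r3c9 is the only open cell in col 9 admitting 2. So r3c9=2.
Step 4. [r9c9∈{5}] r9c9 has the single candidate 5. So r9c9=5.
Step 5. [r1c8∈{9}] only 9 remains possible at r1c8. So r1c8=9.
Step 6. [r5c2∈{1,2}] 2 has one home in col 2: r5c2 ⇒ r5c2=2.
Step 7. [r6c1∈{4}] r6c1 is down to just 4. So r6c1=4.
Step 8. [r3c4∈{8}] only 8 remains possible at r3c4. So r3c4=8.
Step 9. [r7c7∈{1,4,7}] r7c7 is the only open cell in col 7 admitting 1 ⇒ r7c7=1.
Step 10. [r7c8∈{4}] nothing but 4 survives at r7c8. So r7c8=4.
Step 11. [r9c1∈{2}] r9c1's peers cover all but 2 ⇒ r9c1=2.
Step 12. [r3c7∈{4,7}] row 3 places 4 nowhere but r3c7, so r3c7=4.
Step 13. [r6c4∈{9}] r6c4 is down to just 9, so r6c4=9.
Step 14. [r3c8∈{6}] r3c8 has the single candidate 6 ⇒ r3c8=6.
Step 15. [r5c8∈{1}] r5c8 has the single candidate 1, so r5c8=1.
Step 16. [r3c1∈{9}] only 9 remains possible at r3c1, so r3c1=9.
Step 17. [r8c4∈{5}] only 5 remains possible at r8c4. So r8c4=5.
Step 18. [r5c6∈{8}] r5c6 has the single candidate 8, so r5c6=8.
Step 19. [r8c9∈{6}] r8c9 has the single candidate 6 ⇒ r8c9=6.
Step 20. [r7c3∈{5}] nothing but 5 survives at r7c3. So r7c3=5.
Step 21. [r4c2∈{1}] nothing but 1 survives at r4c2. So r4c2=1.
Step 22. [r6c8∈{2}] r6c8 is down to just 2, so r6c8=2.
Step 23. [r2c7∈{7}] r2c7's peers cover all but 7, so r2c7=7.
Step 24. [r6c6∈{6}] r6c6 has the single candidate 6 ⇒ r6c6=6.
Step 25. [r3c5∈{7}] r3c5 has the single candidate 7. So r3c5=7.
Step 26. [r1c7∈{8}] r1c7's peers cover all but 8 ⇒ r1c7=8.
Step 27. [r4c3∈{8}] nothing but 8 survives at r4c3. So r4c3=8.
Step 28. [r9c8∈{3}] r9c8 is down to just 3 ⇒ r9c8=3.
Step 29. [r9c7∈{9}] only 9 remains possible at r9c7. So r9c7=9.
Step 30. [r3c3∈{3}] r3c3 has the single candidate 3 ⇒ r3c3=3.
Step 31. [r9c3∈{4}] r9c3 has the single candidate 4, so r9c3=4.
Step 32. [r2c3∈{6}] r2c3 has the single candidate 6 ⇒ r2c3=6.
Step 33. [r1c3∈{2}] r1c3 is down to just 2, so r1c3=2.
Step 34. [r6c7∈{5}] only 5 remains possible at r6c7, so r6c7=5.
Step 35. [r4c4∈{4}] r4c4 has the single candidate 4. So r4c4=4.
Step 36. [r1c6∈{5}] nothing but 5 survives at r1c6. So r1c6=5.
Step 37. [r7c9∈{7}] r7c9 has the single candidate 7. So r7c9=7.
Step 38. [r6c3∈{7}] r6c3's peers cover all but 7. So r6c3=7.
Step 39. [r8c5∈{9}] r8c5's peers cover all but 9 ⇒ r8c5=9.

Answer: 7 4 2 6 3 5 8 9 1 / 1 8 6 2 4 9 7 5 3 / 9 5 3 8 7 1 4 6 2 / 5 1 8 4 2 3 6 7 9 / 6 2 9 7 5 8 3 1 4 / 4 3 7 9 1 6 5 2 8 / 8 9 5 3 6 2 1 4 7 / 3 7 1 5 9 4 2 8 6 / 2 6 4 1 8 7 9 3 5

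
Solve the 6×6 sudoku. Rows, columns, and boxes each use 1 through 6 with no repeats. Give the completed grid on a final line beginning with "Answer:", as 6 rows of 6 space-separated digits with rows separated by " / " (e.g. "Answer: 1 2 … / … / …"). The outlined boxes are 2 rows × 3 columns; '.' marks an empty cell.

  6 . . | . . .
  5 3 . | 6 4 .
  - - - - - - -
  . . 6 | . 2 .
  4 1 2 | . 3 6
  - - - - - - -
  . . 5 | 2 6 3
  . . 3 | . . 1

Step 1. [r4c4∈{5}] only 5 remains possible at r4c4 ⇒ r4c4=5.
Step 2. [r1c5∈{1,5}] in col 5, 1 fits only at r1c5. So r1c5=1.
Step 3. [r1c2∈{2,4}] in box 1, 2 fits only at r1c2, so r1c2=2.
Step 4. [r6c4∈{4}] r6c4 has the single candidate 4, so r6c4=4.
Step 5. [r1c6∈{5}] nothing but 5 survives at r1c6, so r1c6=5.
Step 6. [r1c4∈{3}] r1c4 is down to just 3, so r1c4=3.
Step 7. [r3c4∈{1}] r3c4 has the single candidate 1, so r3c4=1.
Step 8. [r5c2∈{4}] r5c2 has the single candidate 4. So r5c2=4.
Step 9. [r5c1∈{1}] only 1 remains possible at r5c1 ⇒ r5c1=1.
Step 10. [r2c6∈{2}] only 2 remains possible at r2c6, so r2c6=2.
Step 11. [r6c2∈{6}] nothing but 6 survives at r6c2, so r6c2=6.
Step 12. [r6c5∈{5}] r6c5 has the single candidate 5. So r6c5=5.
Step 13. [r6c1∈{2}] r6c1 has the single candidate 2 ⇒ r6c1=2.
Step 14. [r3c6∈{4}] nothing but 4 survives at r3c6. So r3c6=4.
Step 15. [r3c1∈{3}] only 3 remains possible at r3c1. So r3c1=3.
Step 16. [r2c3∈{1}] r2c3 has the single candidate 1 ⇒ r2c3=1.
Step 17. [r1c3∈{4}] r1c3's peers cover all but 4 ⇒ r1c3=4.
Step 18. [r3c2∈{5}] nothing but 5 survives at r3c2. So r3c2=5.

Answer: 6 2 4 3 1 5 / 5 3 1 6 4 2 / 3 5 6 1 2 4 / 4 1 2 5 3 6 / 1 4 5 2 6 3 / 2 6 3 4 5 1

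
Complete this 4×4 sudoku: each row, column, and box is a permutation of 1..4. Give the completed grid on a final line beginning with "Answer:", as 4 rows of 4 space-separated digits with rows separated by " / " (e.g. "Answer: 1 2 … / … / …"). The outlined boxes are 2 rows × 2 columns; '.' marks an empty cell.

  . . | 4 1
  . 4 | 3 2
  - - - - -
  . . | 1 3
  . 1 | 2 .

Step 1. [r4c1∈{3,4}] in row 4, 3 fits only at r4c1. So r4c1=3.
Step 2. [r3c2∈{2}] nothing but 2 survives at r3c2. So r3c2=2.
Step 3. [r1c1∈{2}] nothing but 2 survives at r1c1 ⇒ r1c1=2.
Step 4. [r4c4∈{4}] r4c4 has the single candidate 4, so r4c4=4.
Step 5. [r1c2∈{3}] only 3 remains possible at r1c2 ⇒ r1c2=3.
Step 6. [r3c1∈{4}] only 4 remains possible at r3c1 ⇒ r3c1=4.
Step 7. [r2c1∈{1}] r2c1 is down to just 1, so r2c1=1.

Answer: 2 3 4 1 / 1 4 3 2 / 4 2 1 3 / 3 1 2 4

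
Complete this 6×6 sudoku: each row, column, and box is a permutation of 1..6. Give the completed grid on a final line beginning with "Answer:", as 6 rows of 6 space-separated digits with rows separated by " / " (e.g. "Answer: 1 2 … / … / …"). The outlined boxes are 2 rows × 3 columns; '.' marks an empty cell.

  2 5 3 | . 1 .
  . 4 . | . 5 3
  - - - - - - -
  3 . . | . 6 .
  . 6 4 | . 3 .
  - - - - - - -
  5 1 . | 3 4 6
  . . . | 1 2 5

Step 1. [r4c1∈{1}] nothing but 1 survives at r4c1, so r4c1=1.
Step 2. [r2c4∈{2,6}] across row 2, 2 lands solely at r2c4, so r2c4=2.
Step 3. [r6c3∈{6}] only 6 remains possible at r6c3 ⇒ r6c3=6.
Step 4. [r3c3∈{2,5}] across col 3, 5 lands solely at r3c3. So r3c3=5.
Step 5. [r3c6∈{1,2,4}] across row 3, 1 lands solely at r3c6, so r3c6=1.
Step 6. [r1c4∈{4,6}] 6 has one home in row 1: r1c4. So r1c4=6.
Step 7. [r3c4∈{4}] nothing but 4 survives at r3c4 ⇒ r3c4=4.
Step 8. [r6c1∈{4}] r6c1 has the single candidate 4. So r6c1=4.
Step 9. [r4c6∈{2}] r4c6 has the single candidate 2 ⇒ r4c6=2.
Step 10. [r4c4∈{5}] only 5 remains possible at r4c4 ⇒ r4c4=5.
Step 11. [r6c2∈{3}] r6c2's peers cover all but 3 ⇒ r6c2=3.
Step 12. [r5c3∈{2}] only 2 remains possible at r5c3 ⇒ r5c3=2.
Step 13. [r3c2∈{2}] nothing but 2 survives at r3c2 ⇒ r3c2=2.
Step 14. [r2c1∈{6}] only 6 remains possible at r2c1. So r2c1=6.
Step 15. [r1c6∈{4}] only 4 remains possible at r1c6. So r1c6=4.
Step 16. [r2c3∈{1}] r2c3 is down to just 1 ⇒ r2c3=1.

Answer: 2 5 3 6 1 4 / 6 4 1 2 5 3 / 3 2 5 4 6 1 / 1 6 4 5 3 2 / 5 1 2 3 4 6 / 4 3 6 1 2 5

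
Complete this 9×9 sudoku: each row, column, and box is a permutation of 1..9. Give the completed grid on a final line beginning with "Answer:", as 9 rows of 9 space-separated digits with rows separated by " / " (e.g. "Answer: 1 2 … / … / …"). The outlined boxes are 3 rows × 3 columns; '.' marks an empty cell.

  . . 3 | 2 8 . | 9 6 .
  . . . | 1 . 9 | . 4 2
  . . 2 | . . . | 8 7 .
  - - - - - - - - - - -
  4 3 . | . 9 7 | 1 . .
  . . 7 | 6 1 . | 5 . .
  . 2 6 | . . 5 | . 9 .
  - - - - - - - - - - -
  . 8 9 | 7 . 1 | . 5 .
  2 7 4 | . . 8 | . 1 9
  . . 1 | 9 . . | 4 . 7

Step 1. [r1c6∈{4}] r1c6 has the single candidate 4 ⇒ r1c6=4.
Step 2. [r2c7∈{3}] nothing but 3 survives at r2c7 ⇒ r2c7=3.
Step 3. [r9c8∈{2,3,8}] 8 has one home in row 9: r9c8. So r9c8=8.
Step 4. [r7c9∈{3,6}] across box 9, 3 lands solely at r7c9. So r7c9=3.
Step 5. [r7c1∈{6}] r7c1's peers cover all but 6 ⇒ r7c1=6.
Step 6. [r9c2∈{5}] r9c2's peers cover all but 5 ⇒ r9c2=5.
Step 7. [r1c2∈{1}] r1c2's peers cover all but 1, so r1c2=1.
Step 8. [r6c4∈{3,4,8}] col 4 places 4 nowhere but r6c4 ⇒ r6c4=4.
Step 9. [r6c5∈{3}] r6c5 has the single candidate 3, so r6c5=3.
Step 10. [r8c4∈{3,5}] 3 has one home in row 8: r8c4, so r8c4=3.
Step 11. [r3c4∈{5}] r3c4 has the single candidate 5 ⇒ r3c4=5.
Step 12. [r3c5∈{6}] only 6 remains possible at r3c5. So r3c5=6.
Step 13. [r6c9∈{8}] nothing but 8 survives at r6c9. So r6c9=8.
Step 14. [r5c1∈{8,9}] r5c1 is the only open cell in row 5 admitting 8 ⇒ r5c1=8.
Step 15. [r1c1∈{5,7}] r1c1 is the only open cell in row 1 admitting 7 ⇒ r1c1=7.
Step 16. [r9c5∈{2}] r9c5's peers cover all but 2 ⇒ r9c5=2.
Step 17. [r4c3∈{5}] only 5 remains possible at r4c3, so r4c3=5.
Step 18. [r5c6∈{2}] r5c6 is down to just 2 ⇒ r5c6=2.
Step 19. [r5c2∈{9}] r5c2 has the single candidate 9 ⇒ r5c2=9.
Step 20. [r7c5∈{4}] only 4 remains possible at r7c5 ⇒ r7c5=4.
Step 21. [r5c8∈{3}] nothing but 3 survives at r5c8, so r5c8=3.
Step 22. [r2c5∈{7}] only 7 remains possible at r2c5. So r2c5=7.
Step 23. [r4c8∈{2}] r4c8's peers cover all but 2. So r4c8=2.
Step 24. [r2c3∈{8}] only 8 remains possible at r2c3. So r2c3=8.
Step 25. [r4c4∈{8}] r4c4's peers cover all but 8. So r4c4=8.
Step 26. [r6c1∈{1}] r6c1 is down to just 1. So r6c1=1.
Step 27. [r3c6∈{3}] r3c6 is down to just 3. So r3c6=3.
Step 28. [r8c7∈{6}] nothing but 6 survives at r8c7. So r8c7=6.
Step 29. [r8c5∈{5}] r8c5 is down to just 5, so r8c5=5.
Step 30. [r6c7∈{7}] nothing but 7 survives at r6c7, so r6c7=7.
Step 31. [r2c1∈{5}] r2c1 is down to just 5. So r2c1=5.
Step 32. [r3c1∈{9}] only 9 remains possible at r3c1, so r3c1=9.
Step 33. [r4c9∈{6}] r4c9 is down to just 6, so r4c9=6.
Step 34. [r1c9∈{5}] nothing but 5 survives at r1c9, so r1c9=5.
Step 35. [r9c6∈{6}] only 6 remains possible at r9c6, so r9c6=6.
Step 36. [r3c2∈{4}] only 4 remains possible at r3c2, so r3c2=4.
Step 37. [r5c9∈{4}] only 4 remains possible at r5c9 ⇒ r5c9=4.
Step 38. [r3c9∈{1}] nothing but 1 survives at r3c9, so r3c9=1.
Step 39. [r9c1∈{3}] r9c1 is down to just 3, so r9c1=3.
Step 40. [r2c2∈{6}] r2c2's peers cover all but 6 ⇒ r2c2=6.
Step 41. [r7c7∈{2}] only 2 remains possible at r7c7, so r7c7=2.

Answer: 7 1 3 2 8 4 9 6 5 / 5 6 8 1 7 9 3 4 2 / 9 4 2 5 6 3 8 7 1 / 4 3 5 8 9 7 1 2 6 / 8 9 7 6 1 2 5 3 4 / 1 2 6 4 3 5 7 9 8 / 6 8 9 7 4 1 2 5 3 / 2 7 4 3 5 8 6 1 9 / 3 5 1 9 2 6 4 8 7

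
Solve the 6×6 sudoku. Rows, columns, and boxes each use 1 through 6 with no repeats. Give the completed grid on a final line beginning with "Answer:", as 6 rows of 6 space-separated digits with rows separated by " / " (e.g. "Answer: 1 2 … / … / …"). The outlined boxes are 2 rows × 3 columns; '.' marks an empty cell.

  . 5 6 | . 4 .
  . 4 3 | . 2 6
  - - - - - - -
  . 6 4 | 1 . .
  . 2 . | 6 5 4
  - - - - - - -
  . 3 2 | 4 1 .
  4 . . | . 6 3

Step 1. [r6c3∈{1,5}] across col 3, 5 lands solely at r6c3 ⇒ r6c3=5.
Step 2. [r2c1∈{1}] r2c1 is down to just 1, so r2c1=1.
Step 3. [r3c1∈{3,5}] row 3 places 5 nowhere but r3c1. So r3c1=5.
Step 4. [r6c2∈{1}] r6c2's peers cover all but 1 ⇒ r6c2=1.
Step 5. [r2c4∈{5}] nothing but 5 survives at r2c4, so r2c4=5.
Step 6. [r3c5∈{3}] r3c5 has the single candidate 3, so r3c5=3.
Step 7. [r4c1∈{3}] only 3 remains possible at r4c1 ⇒ r4c1=3.
Step 8. [r3c6∈{2}] r3c6's peers cover all but 2. So r3c6=2.
Step 9. [r5c6∈{5}] nothing but 5 survives at r5c6. So r5c6=5.
Step 10. [r5c1∈{6}] r5c1 has the single candidate 6, so r5c1=6.
Step 11. [r1c4∈{3}] r1c4 has the single candidate 3 ⇒ r1c4=3.
Step 12. [r6c4∈{2}] only 2 remains possible at r6c4 ⇒ r6c4=2.
Step 13. [r1c6∈{1}] r1c6 has the single candidate 1 ⇒ r1c6=1.
Step 14. [r1c1∈{2}] r1c1 is down to just 2, so r1c1=2.
Step 15. [r4c3∈{1}] nothing but 1 survives at r4c3, so r4c3=1.

Answer: 2 5 6 3 4 1 / 1 4 3 5 2 6 / 5 6 4 1 3 2 / 3 2 1 6 5 4 / 6 3 2 4 1 5 / 4 1 5 2 6 3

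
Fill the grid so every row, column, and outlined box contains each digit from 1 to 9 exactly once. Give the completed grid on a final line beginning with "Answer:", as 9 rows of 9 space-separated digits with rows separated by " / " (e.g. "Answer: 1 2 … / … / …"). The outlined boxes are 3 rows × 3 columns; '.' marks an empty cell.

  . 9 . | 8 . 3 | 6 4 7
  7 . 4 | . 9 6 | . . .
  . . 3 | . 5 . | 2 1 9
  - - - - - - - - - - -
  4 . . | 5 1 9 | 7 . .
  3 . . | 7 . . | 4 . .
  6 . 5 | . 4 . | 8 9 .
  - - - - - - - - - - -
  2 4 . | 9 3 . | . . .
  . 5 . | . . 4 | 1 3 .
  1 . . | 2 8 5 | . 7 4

Step 1. [r2c2∈{1,2,8}] across row 2, 2 lands solely at r2c2. So r2c2=2.
Step 2. [r5c3∈{1,2,8,9}] row 5 places 9 nowhere but r5c3, so r5c3=9.
Step 3. [r8c9∈{2,6,8}] r8c9 is the only open cell in row 8 admitting 2, so r8c9=2.
Step 4. [r5c5∈{2,6}] box 5 places 6 nowhere but r5c5. So r5c5=6.
Step 5. [r4c2∈{8}] nothing but 8 survives at r4c2, so r4c2=8.
Step 6. [r4c9∈{3,6}] row 4 places 3 nowhere but r4c9. So r4c9=3.
Step 7. [r7c9∈{5,6,8}] r7c9 is the only open cell in col 9 admitting 6. So r7c9=6.
Step 8. [r7c8∈{5,8}] across box 9, 8 lands solely at r7c8, so r7c8=8.
Step 9. [r2c8∈{5}] nothing but 5 survives at r2c8, so r2c8=5.
Step 10. [r8c3∈{6,7,8}] r8c3 is the only open cell in col 3 admitting 8 ⇒ r8c3=8.
Step 11. [r5c2∈{1}] r5c2 has the single candidate 1. So r5c2=1.
Step 12. [r5c8∈{2}] r5c8's peers cover all but 2, so r5c8=2.
Step 13. [r8c5∈{7}] only 7 remains possible at r8c5. So r8c5=7.
Step 14. [r3c2∈{6}] only 6 remains possible at r3c2, so r3c2=6.
Step 15. [r4c8∈{6}] r4c8's peers cover all but 6 ⇒ r4c8=6.
Step 16. [r1c5∈{2}] nothing but 2 survives at r1c5. So r1c5=2.
Step 17. [r6c2∈{7}] r6c2 has the single candidate 7. So r6c2=7.
Step 18. [r7c3∈{7}] only 7 remains possible at r7c3 ⇒ r7c3=7.
Step 19. [r3c1∈{8}] only 8 remains possible at r3c1 ⇒ r3c1=8.
Step 20. [r3c4∈{4}] nothing but 4 survives at r3c4 ⇒ r3c4=4.
Step 21. [r6c6∈{2}] r6c6's peers cover all but 2, so r6c6=2.
Step 22. [r9c3∈{6}] r9c3's peers cover all but 6 ⇒ r9c3=6.
Step 23. [r8c4∈{6}] r8c4 is down to just 6, so r8c4=6.
Step 24. [r2c4∈{1}] nothing but 1 survives at r2c4 ⇒ r2c4=1.
Step 25. [r2c7∈{3}] r2c7 is down to just 3 ⇒ r2c7=3.
Step 26. [r6c9∈{1}] r6c9's peers cover all but 1, so r6c9=1.
Step 27. [r6c4∈{3}] r6c4 has the single candidate 3, so r6c4=3.
Step 28. [r9c7∈{9}] r9c7 is down to just 9. So r9c7=9.
Step 29. [r4c3∈{2}] r4c3 has the single candidate 2, so r4c3=2.
Step 30. [r5c9∈{5}] nothing but 5 survives at r5c9, so r5c9=5.
Step 31. [r7c7∈{5}] r7c7's peers cover all but 5 ⇒ r7c7=5.
Step 32. [r3c6∈{7}] nothing but 7 survives at r3c6 ⇒ r3c6=7.
Step 33. [r2c9∈{8}] only 8 remains possible at r2c9, so r2c9=8.
Step 34. [r1c3∈{1}] r1c3 has the single candidate 1. So r1c3=1.
Step 35. [r7c6∈{1}] nothing but 1 survives at r7c6, so r7c6=1.
Step 36. [r1c1∈{5}] only 5 remains possible at r1c1, so r1c1=5.
Step 37. [r9c2∈{3}] r9c2 has the single candidate 3, so r9c2=3.
Step 38. [r5c6∈{8}] r5c6's peers cover all but 8, so r5c6=8.
Step 39. [r8c1∈{9}] nothing but 9 survives at r8c1, so r8c1=9.

Answer: 5 9 1 8 2 3 6 4 7 / 7 2 4 1 9 6 3 5 8 / 8 6 3 4 5 7 2 1 9 / 4 8 2 5 1 9 7 6 3 / 3 1 9 7 6 8 4 2 5 / 6 7 5 3 4 2 8 9 1 / 2 4 7 9 3 1 5 8 6 / 9 5 8 6 7 4 1 3 2 / 1 3 6 2 8 5 9 7 4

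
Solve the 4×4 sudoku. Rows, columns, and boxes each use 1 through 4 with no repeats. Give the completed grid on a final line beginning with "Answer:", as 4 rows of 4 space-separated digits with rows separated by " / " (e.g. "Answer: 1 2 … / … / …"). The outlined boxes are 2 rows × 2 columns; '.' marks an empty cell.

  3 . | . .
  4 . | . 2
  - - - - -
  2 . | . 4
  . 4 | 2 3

Step 1. [r3c3∈{1}] r3c3 is down to just 1, so r3c3=1.
Step 2. [r1c2∈{1,2}] row 1 places 2 nowhere but r1c2, so r1c2=2.
Step 3. [r2c2∈{1}] only 1 remains possible at r2c2, so r2c2=1.
Step 4. [r3c2∈{3}] r3c2 is down to just 3, so r3c2=3.
Step 5. [r1c3∈{4}] nothing but 4 survives at r1c3 ⇒ r1c3=4.
Step 6. [r4c1∈{1}] nothing but 1 survives at r4c1. So r4c1=1.
Step 7. [r1c4∈{1}] r1c4's peers cover all but 1. So r1c4=1.
Step 8. [r2c3∈{3}] r2c3 has the single candidate 3, so r2c3=3.

Answer: 3 2 4 1 / 4 1 3 2 / 2 3 1 4 / 1 4 2 3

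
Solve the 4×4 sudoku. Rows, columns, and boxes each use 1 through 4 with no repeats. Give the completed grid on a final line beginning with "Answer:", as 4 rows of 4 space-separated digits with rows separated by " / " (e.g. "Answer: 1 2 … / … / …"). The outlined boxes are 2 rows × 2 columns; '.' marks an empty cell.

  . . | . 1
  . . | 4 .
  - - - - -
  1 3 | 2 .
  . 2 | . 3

Step 1. [r1c1∈{2,3,4}] across row 1, 2 lands solely at r1c1, so r1c1=2.
Step 2. [r1c3∈{3}] r1c3 is down to just 3 ⇒ r1c3=3.
Step 3. [r4c3∈{1}] only 1 remains possible at r4c3. So r4c3=1.
Step 4. [r3c4∈{4}] nothing but 4 survives at r3c4, so r3c4=4.
Step 5. [r1c2∈{4}] r1c2 is down to just 4 ⇒ r1c2=4.
Step 6. [r2c4∈{2}] r2c4's peers cover all but 2. So r2c4=2.
Step 7. [r2c1∈{3}] r2c1 is down to just 3. So r2c1=3.
Step 8. [r4c1∈{4}] r4c1 is down to just 4 ⇒ r4c1=4.
Step 9. [r2c2∈{1}] r2c2 has the single candidate 1, so r2c2=1.

Answer: 2 4 3 1 / 3 1 4 2 / 1 3 2 4 / 4 2 1 3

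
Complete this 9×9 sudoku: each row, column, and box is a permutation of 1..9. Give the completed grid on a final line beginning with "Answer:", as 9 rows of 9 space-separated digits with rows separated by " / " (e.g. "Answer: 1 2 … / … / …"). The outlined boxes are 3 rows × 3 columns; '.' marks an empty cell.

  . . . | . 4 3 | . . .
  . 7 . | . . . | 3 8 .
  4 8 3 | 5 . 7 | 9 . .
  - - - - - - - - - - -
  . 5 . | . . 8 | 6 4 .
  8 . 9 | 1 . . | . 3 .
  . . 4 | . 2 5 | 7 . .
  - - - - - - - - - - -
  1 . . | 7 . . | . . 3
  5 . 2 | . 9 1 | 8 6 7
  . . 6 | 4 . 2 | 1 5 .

Step 1. [r9c9∈{9}] r9c9's peers cover all but 9. So r9c9=9.
Step 2. [r2c6∈{6,9}] in col 6, 9 fits only at r2c6, so r2c6=9.
Step 3. [r9c2∈{3}] r9c2 is down to just 3. So r9c2=3.
Step 4. [r4c5∈{3,7}] col 5 places 3 nowhere but r4c5. So r4c5=3.
Step 5. [r2c9∈{1,2,4,5,6}] r2c9 is the only open cell in row 2 admitting 4, so r2c9=4.
Step 6. [r1c1∈{2,6,9}] 9 has one home in col 1: r1c1 ⇒ r1c1=9.
Step 7. [r7c8∈{2}] r7c8's peers cover all but 2, so r7c8=2.
Step 8. [r3c9∈{1,2,6}] row 3 places 2 nowhere but r3c9 ⇒ r3c9=2.
Step 9. [r3c5∈{1,6}] r3c5 is the only open cell in row 3 admitting 6. So r3c5=6.
Step 10. [r4c9∈{1}] only 1 remains possible at r4c9, so r4c9=1.
Step 11. [r6c4∈{6,9}] across col 4, 6 lands solely at r6c4, so r6c4=6.
Step 12. [r1c7∈{5}] only 5 remains possible at r1c7, so r1c7=5.
Step 13. [r1c3∈{1}] r1c3's peers cover all but 1 ⇒ r1c3=1.
Step 14. [r4c1∈{2,7}] row 4 places 2 nowhere but r4c1. So r4c1=2.
Step 15. [r1c2∈{2,6}] in col 2, 2 fits only at r1c2, so r1c2=2.
Step 16. [r7c3∈{8}] nothing but 8 survives at r7c3. So r7c3=8.
Step 17. [r7c7∈{4}] nothing but 4 survives at r7c7 ⇒ r7c7=4.
Step 18. [r9c5∈{8}] r9c5 has the single candidate 8 ⇒ r9c5=8.
Step 19. [r3c8∈{1}] r3c8's peers cover all but 1. So r3c8=1.
Step 20. [r8c4∈{3}] only 3 remains possible at r8c4, so r8c4=3.
Step 21. [r1c4∈{8}] r1c4 has the single candidate 8 ⇒ r1c4=8.
Step 22. [r5c5∈{7}] r5c5 is down to just 7, so r5c5=7.
Step 23. [r2c3∈{5}] r2c3 is down to just 5. So r2c3=5.
Step 24. [r5c9∈{5}] nothing but 5 survives at r5c9, so r5c9=5.
Step 25. [r2c5∈{1}] r2c5 has the single candidate 1. So r2c5=1.
Step 26. [r7c5∈{5}] r7c5's peers cover all but 5. So r7c5=5.
Step 27. [r6c2∈{1}] nothing but 1 survives at r6c2 ⇒ r6c2=1.
Step 28. [r7c6∈{6}] r7c6's peers cover all but 6 ⇒ r7c6=6.
Step 29. [r9c1∈{7}] r9c1's peers cover all but 7, so r9c1=7.
Step 30. [r6c1∈{3}] r6c1's peers cover all but 3, so r6c1=3.
Step 31. [r5c7∈{2}] r5c7 is down to just 2. So r5c7=2.
Step 32. [r1c8∈{7}] r1c8 has the single candidate 7. So r1c8=7.
Step 33. [r2c1∈{6}] only 6 remains possible at r2c1 ⇒ r2c1=6.
Step 34. [r5c6∈{4}] nothing but 4 survives at r5c6 ⇒ r5c6=4.
Step 35. [r6c8∈{9}] nothing but 9 survives at r6c8. So r6c8=9.
Step 36. [r6c9∈{8}] r6c9 has the single candidate 8, so r6c9=8.
Step 37. [r1c9∈{6}] only 6 remains possible at r1c9. So r1c9=6.
Step 38. [r5c2∈{6}] nothing but 6 survives at r5c2. So r5c2=6.
Step 39. [r4c3∈{7}] nothing but 7 survives at r4c3 ⇒ r4c3=7.
Step 40. [r7c2∈{9}] r7c2 is down to just 9. So r7c2=9.
Step 41. [r8c2∈{4}] only 4 remains possible at r8c2 ⇒ r8c2=4.
Step 42. [r2c4∈{2}] nothing but 2 survives at r2c4. So r2c4=2.
Step 43. [r4c4∈{9}] r4c4 has the single candidate 9, so r4c4=9.

Answer: 9 2 1 8 4 3 5 7 6 / 6 7 5 2 1 9 3 8 4 / 4 8 3 5 6 7 9 1 2 / 2 5 7 9 3 8 6 4 1 / 8 6 9 1 7 4 2 3 5 / 3 1 4 6 2 5 7 9 8 / 1 9 8 7 5 6 4 2 3 / 5 4 2 3 9 1 8 6 7 / 7 3 6 4 8 2 1 5 9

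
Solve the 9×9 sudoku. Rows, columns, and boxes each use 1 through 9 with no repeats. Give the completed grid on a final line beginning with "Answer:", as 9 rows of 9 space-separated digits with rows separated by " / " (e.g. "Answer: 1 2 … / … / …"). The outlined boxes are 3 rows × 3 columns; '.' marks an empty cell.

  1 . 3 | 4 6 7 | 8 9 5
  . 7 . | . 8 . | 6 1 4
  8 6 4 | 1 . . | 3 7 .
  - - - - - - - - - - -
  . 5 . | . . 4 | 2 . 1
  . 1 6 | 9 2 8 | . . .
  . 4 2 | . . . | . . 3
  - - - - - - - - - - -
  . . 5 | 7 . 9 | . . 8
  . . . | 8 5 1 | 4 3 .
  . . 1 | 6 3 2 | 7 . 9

Step 1. [r6c4∈{5}] only 5 remains possible at r6c4. So r6c4=5.
Step 2. [r7c8∈{2,6}] 2 has one home in col 8: r7c8 ⇒ r7c8=2.
Step 3. [r2c3∈{9}] r2c3's peers cover all but 9. So r2c3=9.
Step 4. [r4c1∈{3,7,9}] 9 has one home in row 4: r4c1 ⇒ r4c1=9.
Step 5. [r6c1∈{7}] r6c1's peers cover all but 7, so r6c1=7.
Step 6. [r7c1∈{3,4,6}] row 7 places 6 nowhere but r7c1, so r7c1=6.
Step 7. [r1c2∈{2}] r1c2 is down to just 2 ⇒ r1c2=2.
Step 8. [r6c8∈{6,8}] in row 6, 8 fits only at r6c8 ⇒ r6c8=8.
Step 9. [r2c6∈{3,5}] col 6 places 3 nowhere but r2c6, so r2c6=3.
Step 10. [r5c8∈{4,5}] in row 5, 4 fits only at r5c8. So r5c8=4.
Step 11. [r4c5∈{7}] r4c5's peers cover all but 7 ⇒ r4c5=7.
Step 12. [r4c3∈{8}] only 8 remains possible at r4c3, so r4c3=8.
Step 13. [r6c5∈{1}] nothing but 1 survives at r6c5, so r6c5=1.
Step 14. [r8c3∈{7}] r8c3's peers cover all but 7. So r8c3=7.
Step 15. [r2c1∈{5}] only 5 remains possible at r2c1 ⇒ r2c1=5.
Step 16. [r8c9∈{6}] r8c9's peers cover all but 6 ⇒ r8c9=6.
Step 17. [r6c7∈{9}] only 9 remains possible at r6c7, so r6c7=9.
Step 18. [r7c7∈{1}] r7c7's peers cover all but 1 ⇒ r7c7=1.
Step 19. [r3c6∈{5}] r3c6's peers cover all but 5, so r3c6=5.
Step 20. [r7c5∈{4}] only 4 remains possible at r7c5. So r7c5=4.
Step 21. [r9c1∈{4}] only 4 remains possible at r9c1, so r9c1=4.
Step 22. [r3c9∈{2}] r3c9 has the single candidate 2. So r3c9=2.
Step 23. [r7c2∈{3}] nothing but 3 survives at r7c2 ⇒ r7c2=3.
Step 24. [r9c2∈{8}] r9c2 is down to just 8 ⇒ r9c2=8.
Step 25. [r5c1∈{3}] r5c1's peers cover all but 3, so r5c1=3.
Step 26. [r2c4∈{2}] r2c4 is down to just 2, so r2c4=2.
Step 27. [r3c5∈{9}] nothing but 9 survives at r3c5. So r3c5=9.
Step 28. [r5c9∈{7}] r5c9 has the single candidate 7. So r5c9=7.
Step 29. [r8c1∈{2}] r8c1 has the single candidate 2 ⇒ r8c1=2.
Step 30. [r4c8∈{6}] nothing but 6 survives at r4c8 ⇒ r4c8=6.
Step 31. [r5c7∈{5}] r5c7's peers cover all but 5. So r5c7=5.
Step 32. [r6c6∈{6}] only 6 remains possible at r6c6. So r6c6=6.
Step 33. [r9c8∈{5}] only 5 remains possible at r9c8 ⇒ r9c8=5.
Step 34. [r8c2∈{9}] r8c2's peers cover all but 9. So r8c2=9.
Step 35. [r4c4∈{3}] nothing but 3 survives at r4c4. So r4c4=3.

Answer: 1 2 3 4 6 7 8 9 5 / 5 7 9 2 8 3 6 1 4 / 8 6 4 1 9 5 3 7 2 / 9 5 8 3 7 4 2 6 1 / 3 1 6 9 2 8 5 4 7 / 7 4 2 5 1 6 9 8 3 / 6 3 5 7 4 9 1 2 8 / 2 9 7 8 5 1 4 3 6 / 4 8 1 6 3 2 7 5 9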